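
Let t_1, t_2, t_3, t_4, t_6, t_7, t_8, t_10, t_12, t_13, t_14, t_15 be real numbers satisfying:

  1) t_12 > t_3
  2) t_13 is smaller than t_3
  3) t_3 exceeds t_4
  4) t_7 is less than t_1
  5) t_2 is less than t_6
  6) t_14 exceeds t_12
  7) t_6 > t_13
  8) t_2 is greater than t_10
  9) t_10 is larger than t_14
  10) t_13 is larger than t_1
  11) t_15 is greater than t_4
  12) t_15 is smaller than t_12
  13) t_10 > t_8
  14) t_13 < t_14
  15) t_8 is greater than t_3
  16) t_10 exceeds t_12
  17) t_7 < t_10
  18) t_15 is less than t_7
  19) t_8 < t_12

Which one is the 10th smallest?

Piecing the relations together gives one ordering: t_4 < t_15 < t_7 < t_1 < t_13 < t_3 < t_8 < t_12 < t_14 < t_10 < t_2 < t_6.
The 10th smallest is t_10.

t_10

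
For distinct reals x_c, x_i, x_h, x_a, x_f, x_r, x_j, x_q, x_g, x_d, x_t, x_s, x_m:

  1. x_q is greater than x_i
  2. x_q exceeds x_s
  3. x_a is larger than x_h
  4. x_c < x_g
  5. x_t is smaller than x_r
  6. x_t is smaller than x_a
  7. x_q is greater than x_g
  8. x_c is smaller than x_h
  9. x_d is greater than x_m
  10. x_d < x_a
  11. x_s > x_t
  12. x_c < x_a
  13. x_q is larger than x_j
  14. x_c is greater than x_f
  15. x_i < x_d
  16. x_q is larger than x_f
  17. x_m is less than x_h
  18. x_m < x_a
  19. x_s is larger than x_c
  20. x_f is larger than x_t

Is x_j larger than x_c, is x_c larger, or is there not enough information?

Following every chain through x_c: above x_c we get x_s, x_g, x_h, x_a, x_q; below x_c we get x_t, x_f.
x_j is not reached, and no chain runs the other way from x_j to x_c.
So the given relations leave the order of x_c and x_j undetermined.

undetermined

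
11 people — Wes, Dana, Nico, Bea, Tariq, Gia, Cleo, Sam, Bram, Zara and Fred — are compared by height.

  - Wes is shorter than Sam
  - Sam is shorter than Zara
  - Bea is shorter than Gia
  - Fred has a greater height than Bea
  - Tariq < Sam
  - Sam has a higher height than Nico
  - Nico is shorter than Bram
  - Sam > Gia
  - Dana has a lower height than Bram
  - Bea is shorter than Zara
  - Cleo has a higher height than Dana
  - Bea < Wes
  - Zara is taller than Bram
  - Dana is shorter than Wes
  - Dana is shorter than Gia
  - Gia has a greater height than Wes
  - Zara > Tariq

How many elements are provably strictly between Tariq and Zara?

1

The relations place Tariq below Zara. An element lies strictly between them when it is forced above Tariq and also forced below Zara.
Above Tariq: {Sam}. Below Zara: {Bea, Nico, Dana, Wes, Gia, Sam, Bram}.
Intersection: {Sam} — 1.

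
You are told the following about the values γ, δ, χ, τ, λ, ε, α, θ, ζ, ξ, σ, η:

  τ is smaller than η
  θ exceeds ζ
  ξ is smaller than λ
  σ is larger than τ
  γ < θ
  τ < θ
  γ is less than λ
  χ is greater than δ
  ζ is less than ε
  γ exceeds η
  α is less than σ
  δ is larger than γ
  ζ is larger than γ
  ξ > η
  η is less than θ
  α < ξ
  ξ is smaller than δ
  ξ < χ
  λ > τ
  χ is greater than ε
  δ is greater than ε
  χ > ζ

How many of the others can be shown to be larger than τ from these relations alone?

10

The elements the relations force above τ are η, γ, ζ, ε, ξ, σ, δ, θ, λ, χ — no chain reaches any other.
That is 10.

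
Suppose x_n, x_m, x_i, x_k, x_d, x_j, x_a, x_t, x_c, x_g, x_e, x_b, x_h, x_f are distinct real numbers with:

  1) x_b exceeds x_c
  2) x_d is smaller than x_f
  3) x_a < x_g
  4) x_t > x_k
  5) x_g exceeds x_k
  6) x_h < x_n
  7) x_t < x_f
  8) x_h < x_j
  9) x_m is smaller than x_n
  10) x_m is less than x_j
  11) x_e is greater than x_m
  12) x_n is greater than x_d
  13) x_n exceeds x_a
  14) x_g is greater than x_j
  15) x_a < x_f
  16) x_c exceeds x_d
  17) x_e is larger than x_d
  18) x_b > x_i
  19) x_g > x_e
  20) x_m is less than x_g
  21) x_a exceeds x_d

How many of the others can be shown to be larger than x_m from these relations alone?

4

The elements the relations force above x_m are x_e, x_j, x_g, x_n — no chain reaches any other.
That is 4.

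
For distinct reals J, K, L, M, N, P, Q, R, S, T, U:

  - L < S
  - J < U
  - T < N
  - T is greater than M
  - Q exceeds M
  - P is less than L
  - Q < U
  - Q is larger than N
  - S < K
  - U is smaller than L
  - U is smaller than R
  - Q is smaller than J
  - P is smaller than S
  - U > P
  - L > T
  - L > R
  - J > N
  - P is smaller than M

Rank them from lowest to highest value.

Nothing is placed below P, so it is least; from there P < M; M < T; T < N; N < Q; Q < J; J < U; U < R; R < L; L < S; S < K, each given directly.

P < M < T < N < Q < J < U < R < L < S < K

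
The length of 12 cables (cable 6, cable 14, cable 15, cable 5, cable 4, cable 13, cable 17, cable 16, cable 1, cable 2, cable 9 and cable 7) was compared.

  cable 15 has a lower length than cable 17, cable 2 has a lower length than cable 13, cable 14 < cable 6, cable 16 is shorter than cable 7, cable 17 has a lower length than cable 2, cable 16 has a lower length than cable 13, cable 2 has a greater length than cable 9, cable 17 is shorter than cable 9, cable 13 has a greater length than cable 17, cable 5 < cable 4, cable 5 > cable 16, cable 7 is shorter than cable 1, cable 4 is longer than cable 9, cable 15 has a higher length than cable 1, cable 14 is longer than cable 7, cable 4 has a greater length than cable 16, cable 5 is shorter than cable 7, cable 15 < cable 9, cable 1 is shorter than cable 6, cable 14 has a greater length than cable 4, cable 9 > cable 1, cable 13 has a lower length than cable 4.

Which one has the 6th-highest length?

Chaining the given pairs: cable 16 < cable 5 < cable 7 < cable 1 < cable 15 < cable 17 < cable 9 < cable 2 < cable 13 < cable 4 < cable 14 < cable 6.
The 6th largest is cable 9.

cable 9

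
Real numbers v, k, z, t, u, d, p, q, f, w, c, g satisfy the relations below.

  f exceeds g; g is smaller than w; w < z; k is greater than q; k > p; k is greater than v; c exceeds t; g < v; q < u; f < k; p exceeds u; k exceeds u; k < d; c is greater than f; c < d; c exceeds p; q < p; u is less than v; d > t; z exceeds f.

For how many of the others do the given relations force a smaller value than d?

Directly below d: t, k, c.
One step further: q, f, u, p, v (8 so far).
One step further: g (9 so far).
No other element is forced below d by the given relations, so the count is 9.

9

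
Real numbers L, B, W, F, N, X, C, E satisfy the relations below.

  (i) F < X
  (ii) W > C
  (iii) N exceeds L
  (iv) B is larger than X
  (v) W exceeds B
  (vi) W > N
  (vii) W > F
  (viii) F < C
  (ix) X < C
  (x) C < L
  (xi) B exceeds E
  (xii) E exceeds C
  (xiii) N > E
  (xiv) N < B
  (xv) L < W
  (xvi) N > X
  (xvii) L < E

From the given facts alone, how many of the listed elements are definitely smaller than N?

5

From N the given relations immediately reach X, L, E.
From those, F, C — 5 in total.
Nothing else is reachable below N; 5 in all.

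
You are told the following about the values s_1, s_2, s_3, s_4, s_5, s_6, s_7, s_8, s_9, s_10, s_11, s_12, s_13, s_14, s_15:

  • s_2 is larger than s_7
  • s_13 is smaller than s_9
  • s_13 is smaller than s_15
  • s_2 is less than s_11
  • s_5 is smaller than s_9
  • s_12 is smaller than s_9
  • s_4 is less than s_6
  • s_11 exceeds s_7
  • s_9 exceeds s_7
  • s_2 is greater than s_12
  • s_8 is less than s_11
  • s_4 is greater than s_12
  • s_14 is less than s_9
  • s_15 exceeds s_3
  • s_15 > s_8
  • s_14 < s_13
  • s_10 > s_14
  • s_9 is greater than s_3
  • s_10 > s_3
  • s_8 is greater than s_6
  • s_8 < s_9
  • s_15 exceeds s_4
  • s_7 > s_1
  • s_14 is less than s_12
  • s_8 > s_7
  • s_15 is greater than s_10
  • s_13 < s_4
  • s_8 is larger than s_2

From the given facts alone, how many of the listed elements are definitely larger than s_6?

The elements the relations force above s_6 are s_8, s_11, s_15, s_9 — no chain reaches any other.
That is 4.

4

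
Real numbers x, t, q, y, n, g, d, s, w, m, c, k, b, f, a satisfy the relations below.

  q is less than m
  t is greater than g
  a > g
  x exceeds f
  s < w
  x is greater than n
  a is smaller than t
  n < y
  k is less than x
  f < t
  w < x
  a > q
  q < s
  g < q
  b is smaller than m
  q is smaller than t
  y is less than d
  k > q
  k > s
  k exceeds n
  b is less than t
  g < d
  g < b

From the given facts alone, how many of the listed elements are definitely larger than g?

The elements the relations force above g are q, b, s, k, d, a, m, w, x, t — no chain reaches any other.
That is 10.

10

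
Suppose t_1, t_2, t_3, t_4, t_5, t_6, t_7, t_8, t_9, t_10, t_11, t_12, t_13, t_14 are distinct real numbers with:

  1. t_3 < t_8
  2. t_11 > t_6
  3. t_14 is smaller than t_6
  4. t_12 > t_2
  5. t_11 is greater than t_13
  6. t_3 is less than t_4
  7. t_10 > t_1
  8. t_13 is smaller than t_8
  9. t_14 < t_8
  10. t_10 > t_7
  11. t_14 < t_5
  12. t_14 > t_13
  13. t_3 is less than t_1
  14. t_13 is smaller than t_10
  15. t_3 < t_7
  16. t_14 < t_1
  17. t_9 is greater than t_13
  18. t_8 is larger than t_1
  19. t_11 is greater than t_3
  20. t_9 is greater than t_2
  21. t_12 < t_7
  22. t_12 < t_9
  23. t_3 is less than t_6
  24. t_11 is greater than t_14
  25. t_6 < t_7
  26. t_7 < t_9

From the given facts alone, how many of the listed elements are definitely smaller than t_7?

Directly below t_7: t_3, t_6, t_12.
One step further: t_14, t_2 (5 so far).
One step further: t_13 (6 so far).
No other element is forced below t_7 by the given relations, so the count is 6.

6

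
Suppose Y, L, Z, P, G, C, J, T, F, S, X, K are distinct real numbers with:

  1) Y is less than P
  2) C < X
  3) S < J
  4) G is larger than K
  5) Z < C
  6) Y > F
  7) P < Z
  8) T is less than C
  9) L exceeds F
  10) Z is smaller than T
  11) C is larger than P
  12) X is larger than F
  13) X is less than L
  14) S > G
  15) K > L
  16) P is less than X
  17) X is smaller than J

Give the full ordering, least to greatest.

The consecutive links are each given: F < Y; Y < P; P < Z; Z < T; T < C; C < X; X < L; L < K; K < G; G < S; S < J.

F < Y < P < Z < T < C < X < L < K < G < S < J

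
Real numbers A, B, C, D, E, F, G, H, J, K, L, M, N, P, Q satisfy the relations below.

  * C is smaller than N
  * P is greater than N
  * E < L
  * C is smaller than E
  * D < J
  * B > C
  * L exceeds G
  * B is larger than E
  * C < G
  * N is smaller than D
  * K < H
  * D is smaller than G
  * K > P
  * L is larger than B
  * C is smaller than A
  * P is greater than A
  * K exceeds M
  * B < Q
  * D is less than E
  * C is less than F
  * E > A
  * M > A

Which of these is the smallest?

N is not least since C < N; A is not least since C < A; D is not least since N < D; G is not least since D < G; E is not least since C < E; F is not least since C < F; B is not least since E < B; L is not least since G < L; M is not least since A < M; P is not least since A < P; Q is not least since B < Q; K is not least since P < K; H is not least since K < H; J is not least since D < J.
Only C has nothing below it, so C is the smallest.

C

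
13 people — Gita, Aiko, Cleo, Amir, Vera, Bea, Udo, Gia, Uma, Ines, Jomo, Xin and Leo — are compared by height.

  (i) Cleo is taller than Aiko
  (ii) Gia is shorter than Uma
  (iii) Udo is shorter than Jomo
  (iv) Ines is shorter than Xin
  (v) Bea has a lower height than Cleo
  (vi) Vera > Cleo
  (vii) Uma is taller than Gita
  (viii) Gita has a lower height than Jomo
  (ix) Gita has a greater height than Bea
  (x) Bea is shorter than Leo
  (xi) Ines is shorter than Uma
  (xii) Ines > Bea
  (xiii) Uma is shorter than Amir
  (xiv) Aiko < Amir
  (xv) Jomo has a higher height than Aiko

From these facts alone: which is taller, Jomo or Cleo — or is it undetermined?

Following every chain through Cleo: above Cleo we get Vera; below Cleo we get Bea, Aiko.
Jomo is not reached, and no chain runs the other way from Jomo to Cleo.
So the given relations leave the order of Cleo and Jomo undetermined.

undetermined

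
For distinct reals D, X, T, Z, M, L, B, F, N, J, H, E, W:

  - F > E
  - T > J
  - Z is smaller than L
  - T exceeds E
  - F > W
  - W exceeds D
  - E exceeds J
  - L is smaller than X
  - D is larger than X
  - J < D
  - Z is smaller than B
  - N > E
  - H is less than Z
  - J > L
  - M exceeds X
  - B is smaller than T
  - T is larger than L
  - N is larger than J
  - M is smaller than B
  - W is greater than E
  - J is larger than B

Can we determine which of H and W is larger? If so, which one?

W

Link the given pairs in sequence: H < Z; Z < L; L < X; X < M; M < B; B < J; J < E; E < W.
Chaining these gives H < Z < L < X < M < B < J < E < W.
So W is larger.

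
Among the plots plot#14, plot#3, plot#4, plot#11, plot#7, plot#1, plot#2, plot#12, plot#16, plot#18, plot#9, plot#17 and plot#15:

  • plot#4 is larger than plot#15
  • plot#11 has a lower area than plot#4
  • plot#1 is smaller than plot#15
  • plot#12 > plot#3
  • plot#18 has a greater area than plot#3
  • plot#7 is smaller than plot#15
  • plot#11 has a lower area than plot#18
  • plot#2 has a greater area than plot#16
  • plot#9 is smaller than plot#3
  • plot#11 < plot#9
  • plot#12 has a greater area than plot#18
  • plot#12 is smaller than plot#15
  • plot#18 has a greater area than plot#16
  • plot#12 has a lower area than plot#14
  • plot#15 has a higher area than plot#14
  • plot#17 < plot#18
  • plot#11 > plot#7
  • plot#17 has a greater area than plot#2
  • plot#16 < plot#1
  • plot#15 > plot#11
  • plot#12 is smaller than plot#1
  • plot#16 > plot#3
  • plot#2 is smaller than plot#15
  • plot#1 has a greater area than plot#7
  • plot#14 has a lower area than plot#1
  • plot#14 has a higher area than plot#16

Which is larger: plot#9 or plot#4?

plot#9 < plot#3 and plot#3 < plot#16 give plot#9 < plot#16.
With plot#16 < plot#2: plot#9 < plot#3 < plot#16 < plot#2.
With plot#2 < plot#17: plot#9 < plot#3 < plot#16 < plot#2 < plot#17.
Then plot#17 < plot#18 extends the chain to plot#18.
With plot#18 < plot#12: plot#9 < plot#3 < plot#16 < plot#2 < plot#17 < plot#18 < plot#12.
With plot#12 < plot#14: plot#9 < plot#3 < plot#16 < plot#2 < plot#17 < plot#18 < plot#12 < plot#14.
Then plot#14 < plot#1 extends the chain to plot#1.
With plot#1 < plot#15: plot#9 < plot#3 < plot#16 < plot#2 < plot#17 < plot#18 < plot#12 < plot#14 < plot#1 < plot#15.
With plot#15 < plot#4: plot#9 < plot#3 < plot#16 < plot#2 < plot#17 < plot#18 < plot#12 < plot#14 < plot#1 < plot#15 < plot#4.
So plot#9 < plot#4; plot#4 is the larger of the two.

plot#4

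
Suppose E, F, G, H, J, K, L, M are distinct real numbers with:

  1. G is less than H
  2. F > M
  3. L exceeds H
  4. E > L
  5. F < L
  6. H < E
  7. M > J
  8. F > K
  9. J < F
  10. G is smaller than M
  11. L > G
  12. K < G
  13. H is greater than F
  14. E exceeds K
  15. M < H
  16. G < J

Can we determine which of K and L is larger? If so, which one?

L

K < G and G < J give K < J.
With J < M: K < G < J < M.
With M < F: K < G < J < M < F.
Then F < H extends the chain to H.
With H < L: K < G < J < M < F < H < L.
So L is larger.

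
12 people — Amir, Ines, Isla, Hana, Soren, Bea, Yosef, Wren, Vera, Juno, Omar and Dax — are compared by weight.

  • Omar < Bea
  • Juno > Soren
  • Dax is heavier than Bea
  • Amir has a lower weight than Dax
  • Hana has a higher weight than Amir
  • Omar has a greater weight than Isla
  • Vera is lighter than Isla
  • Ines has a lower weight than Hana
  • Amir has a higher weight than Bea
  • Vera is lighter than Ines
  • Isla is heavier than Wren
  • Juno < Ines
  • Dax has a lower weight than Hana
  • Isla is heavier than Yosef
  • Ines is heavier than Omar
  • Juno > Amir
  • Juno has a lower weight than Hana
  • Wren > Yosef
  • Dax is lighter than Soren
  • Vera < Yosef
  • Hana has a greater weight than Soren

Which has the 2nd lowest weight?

Yosef

Piecing the relations together gives one ordering: Vera < Yosef < Wren < Isla < Omar < Bea < Amir < Dax < Soren < Juno < Ines < Hana.
Counting 2 from the smallest end gives Yosef.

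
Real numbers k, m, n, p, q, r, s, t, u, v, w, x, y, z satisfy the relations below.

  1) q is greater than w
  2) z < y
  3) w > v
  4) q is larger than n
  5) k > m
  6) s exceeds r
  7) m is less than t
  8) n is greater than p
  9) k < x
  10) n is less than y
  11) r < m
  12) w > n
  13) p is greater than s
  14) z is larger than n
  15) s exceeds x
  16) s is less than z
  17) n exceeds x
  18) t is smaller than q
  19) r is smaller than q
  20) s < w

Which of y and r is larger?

Link the given pairs in sequence: r < m; m < k; k < x; x < s; s < p; p < n; n < z; z < y.
Chaining these gives r < m < k < x < s < p < n < z < y.
So r < y; y is the larger of the two.

y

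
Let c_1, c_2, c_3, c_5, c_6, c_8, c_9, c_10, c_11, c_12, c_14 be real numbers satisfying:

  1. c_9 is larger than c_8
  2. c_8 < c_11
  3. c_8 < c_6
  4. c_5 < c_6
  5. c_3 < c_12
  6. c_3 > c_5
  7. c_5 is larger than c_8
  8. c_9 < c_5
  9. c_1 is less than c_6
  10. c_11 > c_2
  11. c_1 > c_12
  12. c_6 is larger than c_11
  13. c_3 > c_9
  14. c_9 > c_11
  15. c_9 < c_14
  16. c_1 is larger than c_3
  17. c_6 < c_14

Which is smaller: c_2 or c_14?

c_2 < c_11 and c_11 < c_9 give c_2 < c_9.
Then c_9 < c_5 extends the chain to c_5.
With c_5 < c_3: c_2 < c_11 < c_9 < c_5 < c_3.
Then c_3 < c_12 extends the chain to c_12.
With c_12 < c_1: c_2 < c_11 < c_9 < c_5 < c_3 < c_12 < c_1.
With c_1 < c_6: c_2 < c_11 < c_9 < c_5 < c_3 < c_12 < c_1 < c_6.
With c_6 < c_14: c_2 < c_11 < c_9 < c_5 < c_3 < c_12 < c_1 < c_6 < c_14.
So c_2 < c_14; c_2 is the smaller of the two.

c_2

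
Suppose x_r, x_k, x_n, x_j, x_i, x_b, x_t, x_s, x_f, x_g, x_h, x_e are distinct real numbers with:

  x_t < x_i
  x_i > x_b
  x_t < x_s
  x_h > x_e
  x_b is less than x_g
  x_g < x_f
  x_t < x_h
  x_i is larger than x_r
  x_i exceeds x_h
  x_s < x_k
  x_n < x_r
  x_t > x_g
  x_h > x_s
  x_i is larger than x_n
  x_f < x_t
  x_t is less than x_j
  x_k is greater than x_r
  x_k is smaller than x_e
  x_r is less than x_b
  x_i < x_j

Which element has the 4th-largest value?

x_e

Piecing the relations together gives one ordering: x_n < x_r < x_b < x_g < x_f < x_t < x_s < x_k < x_e < x_h < x_i < x_j.
The 4th largest is x_e.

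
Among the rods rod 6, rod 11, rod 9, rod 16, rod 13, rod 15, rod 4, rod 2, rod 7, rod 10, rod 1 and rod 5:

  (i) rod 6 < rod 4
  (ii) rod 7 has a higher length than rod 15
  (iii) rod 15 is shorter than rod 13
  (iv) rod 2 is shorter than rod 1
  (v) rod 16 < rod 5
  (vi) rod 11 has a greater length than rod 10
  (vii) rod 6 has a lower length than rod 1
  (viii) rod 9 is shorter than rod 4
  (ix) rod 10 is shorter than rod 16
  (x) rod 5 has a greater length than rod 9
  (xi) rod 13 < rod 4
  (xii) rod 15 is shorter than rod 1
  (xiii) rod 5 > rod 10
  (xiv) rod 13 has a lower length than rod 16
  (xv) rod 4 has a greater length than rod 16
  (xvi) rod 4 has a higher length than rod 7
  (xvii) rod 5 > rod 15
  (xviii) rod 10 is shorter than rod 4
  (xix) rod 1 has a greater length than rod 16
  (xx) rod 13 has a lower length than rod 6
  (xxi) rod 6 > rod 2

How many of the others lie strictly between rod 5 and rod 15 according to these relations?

2

Chaining upward from rod 15 reaches: rod 7, rod 13, rod 16, rod 6, rod 1, rod 4.
Chaining downward from rod 5 reaches: rod 10, rod 9, rod 13, rod 16.
Strictly between rod 15 and rod 5 are those in both lists: rod 13, rod 16 — 2 elements.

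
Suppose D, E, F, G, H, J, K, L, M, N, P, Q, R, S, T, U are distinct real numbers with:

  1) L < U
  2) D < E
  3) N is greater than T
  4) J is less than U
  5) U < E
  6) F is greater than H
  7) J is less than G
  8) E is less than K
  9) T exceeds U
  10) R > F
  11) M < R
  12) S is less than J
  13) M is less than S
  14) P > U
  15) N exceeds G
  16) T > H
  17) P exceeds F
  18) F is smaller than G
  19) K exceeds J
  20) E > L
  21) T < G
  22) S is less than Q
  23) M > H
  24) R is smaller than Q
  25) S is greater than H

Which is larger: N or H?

N

Link the given pairs in sequence: H < S; S < J; J < U; U < T; T < G; G < N.
Together: H < S < J < U < T < G < N.
So H < N; N is the larger of the two.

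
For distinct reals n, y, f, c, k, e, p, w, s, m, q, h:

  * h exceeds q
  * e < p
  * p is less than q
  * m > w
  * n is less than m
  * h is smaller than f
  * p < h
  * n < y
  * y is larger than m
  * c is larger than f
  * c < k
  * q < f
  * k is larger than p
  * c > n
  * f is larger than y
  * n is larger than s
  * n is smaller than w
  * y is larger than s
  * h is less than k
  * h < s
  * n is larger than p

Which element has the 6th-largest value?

w

Piecing the relations together gives one ordering: e < p < q < h < s < n < w < m < y < f < c < k.
The 6th largest is w.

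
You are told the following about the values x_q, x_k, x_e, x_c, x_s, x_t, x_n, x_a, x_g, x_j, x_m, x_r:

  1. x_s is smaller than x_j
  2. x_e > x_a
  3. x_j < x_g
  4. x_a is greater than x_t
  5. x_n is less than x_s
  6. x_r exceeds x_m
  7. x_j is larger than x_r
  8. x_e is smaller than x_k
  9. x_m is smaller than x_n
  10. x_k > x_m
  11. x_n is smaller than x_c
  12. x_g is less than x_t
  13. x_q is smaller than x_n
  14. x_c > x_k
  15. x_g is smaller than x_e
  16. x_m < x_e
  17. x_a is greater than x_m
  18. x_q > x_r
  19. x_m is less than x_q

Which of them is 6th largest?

x_g

Chaining the given pairs: x_m < x_r < x_q < x_n < x_s < x_j < x_g < x_t < x_a < x_e < x_k < x_c.
Counting 6 from the largest end gives x_g.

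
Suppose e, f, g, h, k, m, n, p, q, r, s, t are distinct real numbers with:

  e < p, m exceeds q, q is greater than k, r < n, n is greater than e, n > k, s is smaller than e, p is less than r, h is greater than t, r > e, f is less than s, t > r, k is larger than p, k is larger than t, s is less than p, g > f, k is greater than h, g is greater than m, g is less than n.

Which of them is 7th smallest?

h

Chaining the given pairs: f < s < e < p < r < t < h < k < q < m < g < n.
The 7th smallest is h.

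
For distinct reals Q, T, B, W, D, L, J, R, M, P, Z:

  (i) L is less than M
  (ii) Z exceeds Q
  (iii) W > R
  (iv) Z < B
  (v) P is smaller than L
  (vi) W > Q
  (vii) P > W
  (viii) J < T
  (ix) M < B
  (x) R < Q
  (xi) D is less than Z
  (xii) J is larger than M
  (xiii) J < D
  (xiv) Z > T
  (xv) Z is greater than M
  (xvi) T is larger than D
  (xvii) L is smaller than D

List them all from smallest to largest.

R < Q < W < P < L < M < J < D < T < Z < B

Nothing is placed below R, so it is least; from there R < Q; Q < W; W < P; P < L; L < M; M < J; J < D; D < T; T < Z; Z < B, each given directly.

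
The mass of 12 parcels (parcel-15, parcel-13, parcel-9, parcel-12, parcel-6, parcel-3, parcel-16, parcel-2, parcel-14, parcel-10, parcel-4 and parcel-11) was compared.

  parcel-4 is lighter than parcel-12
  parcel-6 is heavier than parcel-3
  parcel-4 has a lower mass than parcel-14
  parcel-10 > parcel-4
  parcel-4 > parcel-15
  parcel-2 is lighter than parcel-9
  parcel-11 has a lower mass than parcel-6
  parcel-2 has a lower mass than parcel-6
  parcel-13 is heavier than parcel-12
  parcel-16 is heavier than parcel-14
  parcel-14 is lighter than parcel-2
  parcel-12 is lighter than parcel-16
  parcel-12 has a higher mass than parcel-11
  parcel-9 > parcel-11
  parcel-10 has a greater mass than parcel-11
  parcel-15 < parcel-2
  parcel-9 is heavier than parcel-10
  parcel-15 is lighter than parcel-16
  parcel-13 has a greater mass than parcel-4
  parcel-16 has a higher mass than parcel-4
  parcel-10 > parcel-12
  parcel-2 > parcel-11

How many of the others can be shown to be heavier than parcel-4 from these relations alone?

8

From parcel-4 the given relations immediately reach parcel-12, parcel-14, parcel-16, parcel-10, parcel-13.
From those, parcel-2, parcel-9 — 7 in total.
From those, parcel-6 — 8 in total.
No other element is forced above parcel-4 by the given relations, so the count is 8.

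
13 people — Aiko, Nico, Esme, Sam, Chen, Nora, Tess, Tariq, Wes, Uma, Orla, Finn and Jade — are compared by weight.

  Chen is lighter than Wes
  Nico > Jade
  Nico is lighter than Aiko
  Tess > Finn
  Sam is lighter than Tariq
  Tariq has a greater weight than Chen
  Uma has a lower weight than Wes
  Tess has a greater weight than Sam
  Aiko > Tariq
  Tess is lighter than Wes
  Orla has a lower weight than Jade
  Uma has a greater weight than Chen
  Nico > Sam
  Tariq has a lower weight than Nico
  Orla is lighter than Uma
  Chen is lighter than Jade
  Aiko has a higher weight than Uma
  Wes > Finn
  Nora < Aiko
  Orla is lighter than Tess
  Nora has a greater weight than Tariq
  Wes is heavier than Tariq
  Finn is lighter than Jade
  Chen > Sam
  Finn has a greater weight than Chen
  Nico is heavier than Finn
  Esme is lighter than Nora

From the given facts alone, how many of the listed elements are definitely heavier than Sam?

The elements the relations force above Sam are Chen, Finn, Tariq, Nora, Uma, Tess, Wes, Jade, Nico, Aiko — no chain reaches any other.
That is 10.

10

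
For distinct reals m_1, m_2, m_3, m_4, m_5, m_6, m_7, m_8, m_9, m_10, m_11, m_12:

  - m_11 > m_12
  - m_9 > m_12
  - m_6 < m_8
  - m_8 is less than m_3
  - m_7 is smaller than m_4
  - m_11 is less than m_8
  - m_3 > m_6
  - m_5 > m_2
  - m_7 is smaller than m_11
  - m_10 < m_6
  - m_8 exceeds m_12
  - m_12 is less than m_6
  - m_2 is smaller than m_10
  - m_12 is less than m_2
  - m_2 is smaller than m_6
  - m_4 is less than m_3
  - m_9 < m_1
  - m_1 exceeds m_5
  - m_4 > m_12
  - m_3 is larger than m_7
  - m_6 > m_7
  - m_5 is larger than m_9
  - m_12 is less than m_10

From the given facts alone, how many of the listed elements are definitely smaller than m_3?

Directly below m_3: m_7, m_6, m_4, m_8.
One step further: m_12, m_2, m_10, m_11 (8 so far).
Nothing else is reachable below m_3; 8 in all.

8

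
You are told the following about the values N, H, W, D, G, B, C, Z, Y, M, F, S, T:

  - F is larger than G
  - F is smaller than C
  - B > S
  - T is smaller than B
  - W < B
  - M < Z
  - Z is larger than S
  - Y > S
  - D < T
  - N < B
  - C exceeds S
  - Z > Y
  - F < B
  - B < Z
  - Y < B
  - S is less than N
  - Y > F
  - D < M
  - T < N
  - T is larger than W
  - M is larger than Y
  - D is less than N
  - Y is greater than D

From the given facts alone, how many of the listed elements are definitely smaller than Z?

The elements the relations force below Z are G, W, F, D, S, Y, T, M, N, B — no chain reaches any other.
That is 10.

10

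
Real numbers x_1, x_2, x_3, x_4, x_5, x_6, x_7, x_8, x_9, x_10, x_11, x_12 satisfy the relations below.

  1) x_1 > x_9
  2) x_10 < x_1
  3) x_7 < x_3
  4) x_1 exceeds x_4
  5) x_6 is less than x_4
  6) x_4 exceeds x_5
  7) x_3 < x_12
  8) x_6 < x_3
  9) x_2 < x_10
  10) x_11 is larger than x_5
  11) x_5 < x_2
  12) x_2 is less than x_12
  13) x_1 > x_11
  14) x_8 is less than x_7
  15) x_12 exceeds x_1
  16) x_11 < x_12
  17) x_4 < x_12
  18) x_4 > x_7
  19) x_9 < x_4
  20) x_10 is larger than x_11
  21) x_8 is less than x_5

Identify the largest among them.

x_6 is not greatest since x_6 < x_3; x_8 is not greatest since x_8 < x_5; x_7 is not greatest since x_7 < x_3; x_5 is not greatest since x_5 < x_4; x_9 is not greatest since x_9 < x_4; x_2 is not greatest since x_2 < x_12; x_11 is not greatest since x_11 < x_12; x_3 is not greatest since x_3 < x_12; x_10 is not greatest since x_10 < x_1; x_4 is not greatest since x_4 < x_12; x_1 is not greatest since x_1 < x_12.
Only x_12 has nothing above it, so x_12 is the largest.

x_12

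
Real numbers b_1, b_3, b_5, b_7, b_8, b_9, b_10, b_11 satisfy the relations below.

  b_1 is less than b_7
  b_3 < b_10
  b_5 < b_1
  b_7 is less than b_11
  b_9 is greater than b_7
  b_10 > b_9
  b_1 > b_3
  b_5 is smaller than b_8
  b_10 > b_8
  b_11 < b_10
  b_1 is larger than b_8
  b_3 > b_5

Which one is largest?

Chaining downward from b_10: directly below it, b_8, b_3, b_9, b_11; then b_5, b_7; then b_1.
That covers every other element, and nothing is given above b_10, so b_10 is the largest.

b_10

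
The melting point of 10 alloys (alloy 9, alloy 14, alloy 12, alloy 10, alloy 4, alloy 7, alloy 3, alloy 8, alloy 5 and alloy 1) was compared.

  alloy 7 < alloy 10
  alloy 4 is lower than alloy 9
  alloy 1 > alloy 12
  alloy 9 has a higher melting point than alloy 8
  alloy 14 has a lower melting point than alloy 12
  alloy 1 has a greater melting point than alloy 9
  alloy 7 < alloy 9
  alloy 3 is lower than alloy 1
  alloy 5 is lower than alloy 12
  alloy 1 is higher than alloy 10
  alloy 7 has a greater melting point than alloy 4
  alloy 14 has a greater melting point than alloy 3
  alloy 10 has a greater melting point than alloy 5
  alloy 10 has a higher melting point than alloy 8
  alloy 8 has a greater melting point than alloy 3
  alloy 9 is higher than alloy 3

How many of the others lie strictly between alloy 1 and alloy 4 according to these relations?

The relations place alloy 4 below alloy 1. An element lies strictly between them when it is forced above alloy 4 and also forced below alloy 1.
Above alloy 4: {alloy 7, alloy 9, alloy 10}. Below alloy 1: {alloy 5, alloy 3, alloy 8, alloy 7, alloy 14, alloy 12, alloy 9, alloy 10}.
Intersection: {alloy 7, alloy 9, alloy 10} — 3.

3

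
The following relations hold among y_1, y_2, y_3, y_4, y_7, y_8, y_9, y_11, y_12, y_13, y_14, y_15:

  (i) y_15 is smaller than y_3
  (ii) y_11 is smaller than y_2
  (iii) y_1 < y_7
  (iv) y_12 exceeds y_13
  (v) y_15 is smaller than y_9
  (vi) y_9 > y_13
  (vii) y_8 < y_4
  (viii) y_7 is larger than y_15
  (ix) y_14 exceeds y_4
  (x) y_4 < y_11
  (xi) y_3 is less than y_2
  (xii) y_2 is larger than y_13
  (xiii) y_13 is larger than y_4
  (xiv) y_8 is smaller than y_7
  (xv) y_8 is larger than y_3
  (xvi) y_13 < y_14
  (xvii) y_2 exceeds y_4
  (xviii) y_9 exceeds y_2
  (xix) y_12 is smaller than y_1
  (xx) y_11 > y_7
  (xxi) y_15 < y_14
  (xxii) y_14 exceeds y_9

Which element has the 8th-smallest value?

y_7

Piecing the relations together gives one ordering: y_15 < y_3 < y_8 < y_4 < y_13 < y_12 < y_1 < y_7 < y_11 < y_2 < y_9 < y_14.
Counting 8 from the smallest end gives y_7.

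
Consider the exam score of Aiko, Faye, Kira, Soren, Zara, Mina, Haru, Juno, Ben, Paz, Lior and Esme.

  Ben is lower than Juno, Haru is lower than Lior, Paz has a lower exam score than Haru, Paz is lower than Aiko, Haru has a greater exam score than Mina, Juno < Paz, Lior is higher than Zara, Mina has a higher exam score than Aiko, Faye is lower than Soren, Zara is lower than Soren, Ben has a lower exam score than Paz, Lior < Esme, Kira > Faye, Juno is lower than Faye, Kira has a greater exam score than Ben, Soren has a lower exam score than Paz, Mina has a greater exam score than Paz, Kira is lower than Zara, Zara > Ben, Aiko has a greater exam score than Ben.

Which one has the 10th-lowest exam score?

The consecutive relations fix a unique order: Ben < Juno < Faye < Kira < Zara < Soren < Paz < Aiko < Mina < Haru < Lior < Esme.
The 10th smallest is Haru.

Haru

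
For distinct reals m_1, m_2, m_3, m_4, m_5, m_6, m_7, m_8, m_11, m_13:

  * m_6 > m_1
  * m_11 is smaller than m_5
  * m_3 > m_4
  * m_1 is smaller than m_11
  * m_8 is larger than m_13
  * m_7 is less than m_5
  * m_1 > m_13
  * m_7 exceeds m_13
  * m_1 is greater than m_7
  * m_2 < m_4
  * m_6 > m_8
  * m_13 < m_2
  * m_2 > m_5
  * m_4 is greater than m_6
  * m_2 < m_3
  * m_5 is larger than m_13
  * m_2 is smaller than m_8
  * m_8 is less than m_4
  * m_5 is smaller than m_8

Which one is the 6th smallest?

m_2

Piecing the relations together gives one ordering: m_13 < m_7 < m_1 < m_11 < m_5 < m_2 < m_8 < m_6 < m_4 < m_3.
Counting 6 from the smallest end gives m_2.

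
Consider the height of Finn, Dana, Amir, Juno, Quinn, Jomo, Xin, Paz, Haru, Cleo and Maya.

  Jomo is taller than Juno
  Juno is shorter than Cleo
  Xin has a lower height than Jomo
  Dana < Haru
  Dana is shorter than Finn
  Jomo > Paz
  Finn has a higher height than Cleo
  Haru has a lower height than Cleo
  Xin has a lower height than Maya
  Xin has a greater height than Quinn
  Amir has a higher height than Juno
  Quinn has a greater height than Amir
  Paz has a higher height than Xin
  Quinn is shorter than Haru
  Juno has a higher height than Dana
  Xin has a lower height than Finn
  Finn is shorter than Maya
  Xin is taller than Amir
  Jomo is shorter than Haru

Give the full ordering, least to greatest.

Dana < Juno < Amir < Quinn < Xin < Paz < Jomo < Haru < Cleo < Finn < Maya

The consecutive links are each given: Dana < Juno; Juno < Amir; Amir < Quinn; Quinn < Xin; Xin < Paz; Paz < Jomo; Jomo < Haru; Haru < Cleo; Cleo < Finn; Finn < Maya.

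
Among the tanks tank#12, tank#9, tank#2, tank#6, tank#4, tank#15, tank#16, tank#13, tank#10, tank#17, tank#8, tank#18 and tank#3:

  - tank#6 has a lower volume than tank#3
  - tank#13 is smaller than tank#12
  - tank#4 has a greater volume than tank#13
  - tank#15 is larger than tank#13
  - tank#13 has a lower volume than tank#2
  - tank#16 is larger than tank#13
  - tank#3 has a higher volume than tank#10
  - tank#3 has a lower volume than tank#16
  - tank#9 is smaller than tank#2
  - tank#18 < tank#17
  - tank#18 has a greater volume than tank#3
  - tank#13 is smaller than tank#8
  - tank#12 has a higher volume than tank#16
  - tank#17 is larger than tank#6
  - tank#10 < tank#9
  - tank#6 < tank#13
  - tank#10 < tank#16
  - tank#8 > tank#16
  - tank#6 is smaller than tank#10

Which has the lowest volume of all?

Chaining upward from tank#6: directly above it, tank#10, tank#3, tank#13, tank#17; then tank#9, tank#15, tank#16, tank#18, tank#4, tank#12, tank#8, tank#2.
That covers every other element, and nothing is given below tank#6, so tank#6 is the lowest volume.

tank#6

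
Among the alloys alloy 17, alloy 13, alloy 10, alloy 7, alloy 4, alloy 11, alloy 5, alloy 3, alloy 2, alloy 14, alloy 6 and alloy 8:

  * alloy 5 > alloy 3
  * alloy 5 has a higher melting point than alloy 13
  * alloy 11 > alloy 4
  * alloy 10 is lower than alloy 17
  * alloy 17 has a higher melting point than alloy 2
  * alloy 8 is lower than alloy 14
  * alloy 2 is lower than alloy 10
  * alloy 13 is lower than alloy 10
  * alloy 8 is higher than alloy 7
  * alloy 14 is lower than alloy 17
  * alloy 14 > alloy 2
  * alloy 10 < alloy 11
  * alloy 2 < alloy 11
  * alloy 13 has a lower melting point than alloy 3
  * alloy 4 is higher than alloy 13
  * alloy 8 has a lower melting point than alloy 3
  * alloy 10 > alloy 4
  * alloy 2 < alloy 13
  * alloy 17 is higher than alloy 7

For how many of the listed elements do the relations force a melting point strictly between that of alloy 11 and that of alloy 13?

2

Chaining upward from alloy 13 reaches: alloy 3, alloy 4, alloy 5, alloy 10, alloy 17.
Chaining downward from alloy 11 reaches: alloy 2, alloy 4, alloy 10.
Strictly between alloy 13 and alloy 11 are those in both lists: alloy 4, alloy 10 — 2 elements.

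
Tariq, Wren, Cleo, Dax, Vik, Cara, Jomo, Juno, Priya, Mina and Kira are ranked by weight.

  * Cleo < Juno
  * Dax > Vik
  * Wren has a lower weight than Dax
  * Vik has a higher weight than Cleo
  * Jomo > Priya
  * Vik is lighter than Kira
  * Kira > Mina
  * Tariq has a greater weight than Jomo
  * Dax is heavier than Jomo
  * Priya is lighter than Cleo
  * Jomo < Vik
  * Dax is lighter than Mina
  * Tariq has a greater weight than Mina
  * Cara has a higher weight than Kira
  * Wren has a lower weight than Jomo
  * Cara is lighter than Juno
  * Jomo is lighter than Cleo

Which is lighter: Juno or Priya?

Link the given pairs in sequence: Priya < Jomo; Jomo < Cleo; Cleo < Vik; Vik < Dax; Dax < Mina; Mina < Kira; Kira < Cara; Cara < Juno.
Chaining these gives Priya < Jomo < Cleo < Vik < Dax < Mina < Kira < Cara < Juno.
So Priya < Juno; Priya is the lighter of the two.

Priya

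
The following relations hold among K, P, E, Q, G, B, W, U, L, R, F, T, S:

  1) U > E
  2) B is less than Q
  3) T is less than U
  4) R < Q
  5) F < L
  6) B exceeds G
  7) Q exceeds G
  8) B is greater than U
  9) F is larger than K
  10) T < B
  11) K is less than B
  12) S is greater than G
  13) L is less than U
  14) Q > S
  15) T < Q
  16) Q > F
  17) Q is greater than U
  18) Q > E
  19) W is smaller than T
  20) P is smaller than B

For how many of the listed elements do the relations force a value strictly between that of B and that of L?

Chaining upward from L reaches: U, Q.
Chaining downward from B reaches: E, W, K, T, F, G, P, U.
Strictly between L and B are those in both lists: U — 1 element.

1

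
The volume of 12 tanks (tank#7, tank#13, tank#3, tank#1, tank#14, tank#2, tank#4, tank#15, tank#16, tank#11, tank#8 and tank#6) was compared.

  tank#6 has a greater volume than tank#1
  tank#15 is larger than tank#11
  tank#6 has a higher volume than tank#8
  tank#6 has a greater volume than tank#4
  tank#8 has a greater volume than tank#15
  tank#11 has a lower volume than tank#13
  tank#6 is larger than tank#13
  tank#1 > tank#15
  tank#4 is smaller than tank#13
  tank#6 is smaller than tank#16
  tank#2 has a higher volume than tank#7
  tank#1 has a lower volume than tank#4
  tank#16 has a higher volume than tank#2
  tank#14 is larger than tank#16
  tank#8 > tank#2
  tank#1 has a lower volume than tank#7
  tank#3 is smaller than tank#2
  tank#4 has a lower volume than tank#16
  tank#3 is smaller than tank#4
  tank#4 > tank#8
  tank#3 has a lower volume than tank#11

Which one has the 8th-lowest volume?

Piecing the relations together gives one ordering: tank#3 < tank#11 < tank#15 < tank#1 < tank#7 < tank#2 < tank#8 < tank#4 < tank#13 < tank#6 < tank#16 < tank#14.
The 8th smallest is tank#4.

tank#4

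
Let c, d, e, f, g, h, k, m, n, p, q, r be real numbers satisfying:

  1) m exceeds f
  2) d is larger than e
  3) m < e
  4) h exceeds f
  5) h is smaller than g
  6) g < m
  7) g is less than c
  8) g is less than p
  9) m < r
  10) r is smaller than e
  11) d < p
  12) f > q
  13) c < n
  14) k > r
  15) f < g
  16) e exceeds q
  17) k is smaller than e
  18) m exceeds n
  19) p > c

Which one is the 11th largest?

f

The consecutive relations fix a unique order: q < f < h < g < c < n < m < r < k < e < d < p.
The 11th largest is f.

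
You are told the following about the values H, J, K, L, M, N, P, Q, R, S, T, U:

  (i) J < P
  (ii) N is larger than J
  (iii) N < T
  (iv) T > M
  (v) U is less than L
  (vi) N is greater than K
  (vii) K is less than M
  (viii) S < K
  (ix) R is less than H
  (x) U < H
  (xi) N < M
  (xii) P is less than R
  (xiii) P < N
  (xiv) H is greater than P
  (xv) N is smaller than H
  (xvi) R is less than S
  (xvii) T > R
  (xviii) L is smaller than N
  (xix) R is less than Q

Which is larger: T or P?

T

Chaining the given relations: P < R < S < K < M < T.
So P < T; T is the larger of the two.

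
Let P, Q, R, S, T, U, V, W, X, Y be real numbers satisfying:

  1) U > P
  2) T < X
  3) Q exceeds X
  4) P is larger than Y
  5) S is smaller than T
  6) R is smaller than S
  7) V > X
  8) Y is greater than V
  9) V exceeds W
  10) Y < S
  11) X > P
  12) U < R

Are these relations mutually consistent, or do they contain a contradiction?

inconsistent

Chaining the given relations yields V < Y < P < U < R < S < T < X, so V < X. But one relation states X < V. These cannot both hold.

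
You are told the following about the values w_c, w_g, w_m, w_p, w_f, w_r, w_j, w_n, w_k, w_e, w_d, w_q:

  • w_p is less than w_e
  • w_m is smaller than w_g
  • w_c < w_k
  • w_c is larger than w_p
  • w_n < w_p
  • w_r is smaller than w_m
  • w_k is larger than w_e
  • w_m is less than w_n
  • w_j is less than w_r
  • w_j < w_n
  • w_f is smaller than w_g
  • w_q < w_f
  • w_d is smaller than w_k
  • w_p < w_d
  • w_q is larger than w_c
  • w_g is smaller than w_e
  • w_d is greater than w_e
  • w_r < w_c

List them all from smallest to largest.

w_j < w_r < w_m < w_n < w_p < w_c < w_q < w_f < w_g < w_e < w_d < w_k

The consecutive links are each given: w_j < w_r; w_r < w_m; w_m < w_n; w_n < w_p; w_p < w_c; w_c < w_q; w_q < w_f; w_f < w_g; w_g < w_e; w_e < w_d; w_d < w_k.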